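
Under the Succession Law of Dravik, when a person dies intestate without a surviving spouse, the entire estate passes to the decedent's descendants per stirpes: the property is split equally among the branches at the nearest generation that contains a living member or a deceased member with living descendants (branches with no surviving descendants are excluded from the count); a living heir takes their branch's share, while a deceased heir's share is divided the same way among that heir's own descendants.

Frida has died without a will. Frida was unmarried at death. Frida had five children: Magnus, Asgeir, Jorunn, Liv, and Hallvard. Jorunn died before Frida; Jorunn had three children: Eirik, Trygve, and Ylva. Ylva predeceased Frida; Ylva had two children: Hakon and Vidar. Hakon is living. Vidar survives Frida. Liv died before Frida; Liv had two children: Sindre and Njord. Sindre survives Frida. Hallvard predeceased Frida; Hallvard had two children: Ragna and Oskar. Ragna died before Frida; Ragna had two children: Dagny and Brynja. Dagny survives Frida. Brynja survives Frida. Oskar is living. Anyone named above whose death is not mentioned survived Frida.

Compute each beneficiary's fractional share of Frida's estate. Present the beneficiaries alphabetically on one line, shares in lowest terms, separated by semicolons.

Asgeir 1/5; Brynja 1/20; Dagny 1/20; Eirik 1/15; Hakon 1/30; Magnus 1/5; Njord 1/10; Oskar 1/10; Sindre 1/10; Trygve 1/15; Vidar 1/30

There is no surviving spouse, so the entire estate passes to Frida's descendants per stirpes.
The estate is divided into 5 equal shares of 1/5 among Magnus, Asgeir, Jorunn, Liv, Hallvard.
Magnus is living and takes 1/5.
Asgeir is living and takes 1/5.
Jorunn predeceased; the 1/5 allotted to Jorunn's branch passes to Jorunn's issue by representation.
The 1/5 is divided into 3 equal shares of 1/15 among Eirik, Trygve, Ylva.
Eirik is living and takes 1/15.
Trygve is living and takes 1/15.
Ylva predeceased; the 1/15 allotted to Ylva's branch passes to Ylva's issue by representation.
The 1/15 is divided into 2 equal shares of 1/30 among Hakon, Vidar.
Hakon is living and takes 1/30.
Vidar is living and takes 1/30.
Liv predeceased; the 1/5 allotted to Liv's branch passes to Liv's issue by representation.
The 1/5 is divided into 2 equal shares of 1/10 among Sindre, Njord.
Sindre is living and takes 1/10.
Njord is living and takes 1/10.
Hallvard predeceased; the 1/5 allotted to Hallvard's branch passes to Hallvard's issue by representation.
The 1/5 is divided into 2 equal shares of 1/10 among Ragna, Oskar.
Ragna predeceased; the 1/10 allotted to Ragna's branch passes to Ragna's issue by representation.
The 1/10 is divided into 2 equal shares of 1/20 among Dagny, Brynja.
Dagny is living and takes 1/20.
Brynja is living and takes 1/20.
Oskar is living and takes 1/10.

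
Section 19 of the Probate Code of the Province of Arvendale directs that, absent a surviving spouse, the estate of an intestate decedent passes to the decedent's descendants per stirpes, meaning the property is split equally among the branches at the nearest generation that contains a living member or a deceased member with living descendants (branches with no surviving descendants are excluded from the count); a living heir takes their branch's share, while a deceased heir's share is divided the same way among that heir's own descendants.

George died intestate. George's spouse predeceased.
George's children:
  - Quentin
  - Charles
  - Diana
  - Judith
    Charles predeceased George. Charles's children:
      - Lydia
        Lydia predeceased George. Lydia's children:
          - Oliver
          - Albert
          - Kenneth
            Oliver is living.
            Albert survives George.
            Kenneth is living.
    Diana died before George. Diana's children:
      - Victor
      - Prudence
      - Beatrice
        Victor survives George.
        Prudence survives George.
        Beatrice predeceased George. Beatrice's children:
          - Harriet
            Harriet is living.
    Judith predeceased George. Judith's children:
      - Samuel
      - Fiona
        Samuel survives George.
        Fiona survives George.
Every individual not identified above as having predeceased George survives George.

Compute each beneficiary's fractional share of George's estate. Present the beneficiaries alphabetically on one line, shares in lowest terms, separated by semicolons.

Albert 1/12; Fiona 1/8; Harriet 1/12; Kenneth 1/12; Oliver 1/12; Prudence 1/12; Quentin 1/4; Samuel 1/8; Victor 1/12

There is no surviving spouse, so the entire estate passes to George's descendants per stirpes.
The estate is divided into 4 equal shares of 1/4 among Quentin, Charles, Diana, Judith.
Quentin is living and takes 1/4.
Charles predeceased; the 1/4 allotted to Charles's branch passes to Charles's issue by representation.
Lydia's line is the sole branch at this level, so the full 1/4 passes to Lydia's issue by representation.
The 1/4 is divided into 3 equal shares of 1/12 among Oliver, Albert, Kenneth.
Oliver is living and takes 1/12.
Albert is living and takes 1/12.
Kenneth is living and takes 1/12.
Diana predeceased; the 1/4 allotted to Diana's branch passes to Diana's issue by representation.
The 1/4 is divided into 3 equal shares of 1/12 among Victor, Prudence, Beatrice.
Victor is living and takes 1/12.
Prudence is living and takes 1/12.
Beatrice predeceased; the 1/12 allotted to Beatrice's branch passes to Beatrice's issue by representation.
Harriet is the sole taker at this level and receives the full 1/12.
Judith predeceased; the 1/4 allotted to Judith's branch passes to Judith's issue by representation.
The 1/4 is divided into 2 equal shares of 1/8 among Samuel, Fiona.
Samuel is living and takes 1/8.
Fiona is living and takes 1/8.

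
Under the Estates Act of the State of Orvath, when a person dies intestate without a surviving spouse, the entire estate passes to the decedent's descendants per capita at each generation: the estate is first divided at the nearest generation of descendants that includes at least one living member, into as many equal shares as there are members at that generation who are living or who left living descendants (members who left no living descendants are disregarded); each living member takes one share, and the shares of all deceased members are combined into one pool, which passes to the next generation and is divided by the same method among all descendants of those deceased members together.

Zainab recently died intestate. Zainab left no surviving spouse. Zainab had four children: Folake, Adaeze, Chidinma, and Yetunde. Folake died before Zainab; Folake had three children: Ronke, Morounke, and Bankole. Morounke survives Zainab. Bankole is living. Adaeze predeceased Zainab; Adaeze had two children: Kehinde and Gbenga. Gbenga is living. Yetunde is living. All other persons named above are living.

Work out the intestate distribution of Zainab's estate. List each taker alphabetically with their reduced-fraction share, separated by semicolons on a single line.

Bankole 1/10; Chidinma 1/4; Gbenga 1/10; Kehinde 1/10; Morounke 1/10; Ronke 1/10; Yetunde 1/4

There is no surviving spouse, so the entire estate passes to Zainab's descendants per capita at each generation.
At generation 1 (Folake, Adaeze, Chidinma, Yetunde) there are 4 shares of (1)/4 = 1/4 each.
Living: Chidinma and Yetunde — each takes 1/4.
Deceased: Folake and Adaeze. Their combined 1/2 is pooled and carried to generation 2.
At generation 2 (Ronke, Morounke, Bankole, Kehinde, Gbenga) there are 5 shares of (1/2)/5 = 1/10 each.
Living: Ronke, Morounke, Bankole, Kehinde, and Gbenga — each takes 1/10.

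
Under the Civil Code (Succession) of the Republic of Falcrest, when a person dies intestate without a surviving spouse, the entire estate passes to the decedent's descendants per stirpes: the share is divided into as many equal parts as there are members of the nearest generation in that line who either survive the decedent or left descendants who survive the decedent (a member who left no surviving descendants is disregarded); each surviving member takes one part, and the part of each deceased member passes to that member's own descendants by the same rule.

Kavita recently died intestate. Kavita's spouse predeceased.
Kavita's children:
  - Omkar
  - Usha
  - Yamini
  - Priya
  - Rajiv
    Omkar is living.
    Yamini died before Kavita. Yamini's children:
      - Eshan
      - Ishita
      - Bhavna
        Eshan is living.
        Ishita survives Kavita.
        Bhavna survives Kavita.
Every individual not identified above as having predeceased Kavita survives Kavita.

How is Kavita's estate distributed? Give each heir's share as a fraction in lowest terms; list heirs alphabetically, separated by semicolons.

Bhavna 1/15; Eshan 1/15; Ishita 1/15; Omkar 1/5; Priya 1/5; Rajiv 1/5; Usha 1/5

There is no surviving spouse, so the entire estate passes to Kavita's descendants per stirpes.
The estate is divided into 5 equal shares of 1/5 among Omkar, Usha, Yamini, Priya, Rajiv.
Omkar is living and takes 1/5.
Usha is living and takes 1/5.
Yamini predeceased; the 1/5 allotted to Yamini's branch passes to Yamini's issue by representation.
The 1/5 is divided into 3 equal shares of 1/15 among Eshan, Ishita, Bhavna.
Eshan is living and takes 1/15.
Ishita is living and takes 1/15.
Bhavna is living and takes 1/15.
Priya is living and takes 1/5.
Rajiv is living and takes 1/5.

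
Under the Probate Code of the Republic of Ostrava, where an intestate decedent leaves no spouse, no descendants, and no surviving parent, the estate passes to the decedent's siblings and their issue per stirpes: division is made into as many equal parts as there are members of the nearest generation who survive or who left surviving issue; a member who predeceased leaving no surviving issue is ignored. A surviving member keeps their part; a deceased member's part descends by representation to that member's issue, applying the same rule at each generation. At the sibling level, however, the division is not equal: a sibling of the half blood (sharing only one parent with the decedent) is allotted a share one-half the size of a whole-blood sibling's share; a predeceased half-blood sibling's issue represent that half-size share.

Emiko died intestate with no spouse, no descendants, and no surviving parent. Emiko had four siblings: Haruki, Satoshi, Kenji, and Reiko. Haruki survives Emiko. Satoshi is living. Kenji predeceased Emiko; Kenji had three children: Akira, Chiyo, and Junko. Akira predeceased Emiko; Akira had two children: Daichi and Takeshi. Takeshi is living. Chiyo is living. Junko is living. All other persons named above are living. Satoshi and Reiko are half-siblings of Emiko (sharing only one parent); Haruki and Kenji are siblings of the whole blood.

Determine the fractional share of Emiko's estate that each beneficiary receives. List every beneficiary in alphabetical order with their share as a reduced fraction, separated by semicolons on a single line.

No spouse, descendants, or parent survives, so the estate passes to Emiko's siblings per stirpes.
Half-blood siblings count for one-half the weight of whole-blood siblings at the initial division.
Dividing 1 in proportion to weights (total weight 3): Haruki (weight 1) → 1/3; Satoshi (weight 1/2) → 1/6; Kenji (weight 1) → 1/3; Reiko (weight 1/2) → 1/6.
Haruki is living and takes 1/3.
Satoshi is living and takes 1/6.
Kenji predeceased; the 1/3 allotted to Kenji's branch passes to Kenji's issue by representation.
The 1/3 is divided into 3 equal shares of 1/9 among Akira, Chiyo, Junko.
Akira predeceased; the 1/9 allotted to Akira's branch passes to Akira's issue by representation.
The 1/9 is divided into 2 equal shares of 1/18 among Daichi, Takeshi.
Daichi is living and takes 1/18.
Takeshi is living and takes 1/18.
Chiyo is living and takes 1/9.
Junko is living and takes 1/9.
Reiko is living and takes 1/6.

Chiyo 1/9; Daichi 1/18; Haruki 1/3; Junko 1/9; Reiko 1/6; Satoshi 1/6; Takeshi 1/18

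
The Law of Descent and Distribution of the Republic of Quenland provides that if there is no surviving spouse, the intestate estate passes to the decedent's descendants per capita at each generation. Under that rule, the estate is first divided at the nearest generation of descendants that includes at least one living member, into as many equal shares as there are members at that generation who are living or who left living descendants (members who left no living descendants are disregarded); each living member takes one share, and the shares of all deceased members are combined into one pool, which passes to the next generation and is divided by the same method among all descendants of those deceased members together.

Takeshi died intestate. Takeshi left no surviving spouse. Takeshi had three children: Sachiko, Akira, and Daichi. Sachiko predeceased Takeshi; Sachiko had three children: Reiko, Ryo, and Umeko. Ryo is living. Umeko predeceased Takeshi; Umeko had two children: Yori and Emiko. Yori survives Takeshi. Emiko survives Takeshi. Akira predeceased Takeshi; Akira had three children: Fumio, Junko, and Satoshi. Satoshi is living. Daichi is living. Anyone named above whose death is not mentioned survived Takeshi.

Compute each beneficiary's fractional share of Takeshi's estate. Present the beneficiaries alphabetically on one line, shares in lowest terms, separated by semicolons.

Daichi 1/3; Emiko 1/18; Fumio 1/9; Junko 1/9; Reiko 1/9; Ryo 1/9; Satoshi 1/9; Yori 1/18

There is no surviving spouse, so the entire estate passes to Takeshi's descendants per capita at each generation.
At generation 1 (Sachiko, Akira, Daichi) there are 3 shares of (1)/3 = 1/3 each.
Living: Daichi — each takes 1/3.
Deceased: Sachiko and Akira. Their combined 2/3 is pooled and carried to generation 2.
At generation 2 (Reiko, Ryo, Umeko, Fumio, Junko, Satoshi) there are 6 shares of (2/3)/6 = 1/9 each.
Living: Reiko, Ryo, Fumio, Junko, and Satoshi — each takes 1/9.
Deceased: Umeko. That 1/9 share is carried to generation 3.
At generation 3 (Yori, Emiko) there are 2 shares of (1/9)/2 = 1/18 each.
Living: Yori and Emiko — each takes 1/18.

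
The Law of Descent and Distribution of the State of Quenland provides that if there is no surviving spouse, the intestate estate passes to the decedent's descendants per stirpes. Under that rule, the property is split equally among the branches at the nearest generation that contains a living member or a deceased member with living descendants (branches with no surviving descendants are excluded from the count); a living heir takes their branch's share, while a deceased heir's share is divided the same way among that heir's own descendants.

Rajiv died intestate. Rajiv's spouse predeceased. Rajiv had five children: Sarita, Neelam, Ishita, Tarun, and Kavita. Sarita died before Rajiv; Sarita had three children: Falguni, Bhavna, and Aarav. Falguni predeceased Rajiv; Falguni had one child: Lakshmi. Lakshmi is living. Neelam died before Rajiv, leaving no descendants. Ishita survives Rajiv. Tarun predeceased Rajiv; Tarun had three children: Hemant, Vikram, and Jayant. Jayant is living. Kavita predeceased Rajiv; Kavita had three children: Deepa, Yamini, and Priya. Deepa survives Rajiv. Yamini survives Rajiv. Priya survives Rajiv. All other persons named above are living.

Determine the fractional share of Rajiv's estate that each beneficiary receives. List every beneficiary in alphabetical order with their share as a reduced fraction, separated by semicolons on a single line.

There is no surviving spouse, so the entire estate passes to Rajiv's descendants per stirpes.
Neelam left no surviving issue, so that branch lapses and is disregarded.
The estate is divided into 4 equal shares of 1/4 among Sarita, Ishita, Tarun, Kavita.
Sarita predeceased; the 1/4 allotted to Sarita's branch passes to Sarita's issue by representation.
The 1/4 is divided into 3 equal shares of 1/12 among Falguni, Bhavna, Aarav.
Falguni predeceased; the 1/12 allotted to Falguni's branch passes to Falguni's issue by representation.
Lakshmi is the sole taker at this level and receives the full 1/12.
Bhavna is living and takes 1/12.
Aarav is living and takes 1/12.
Ishita is living and takes 1/4.
Tarun predeceased; the 1/4 allotted to Tarun's branch passes to Tarun's issue by representation.
The 1/4 is divided into 3 equal shares of 1/12 among Hemant, Vikram, Jayant.
Hemant is living and takes 1/12.
Vikram is living and takes 1/12.
Jayant is living and takes 1/12.
Kavita predeceased; the 1/4 allotted to Kavita's branch passes to Kavita's issue by representation.
The 1/4 is divided into 3 equal shares of 1/12 among Deepa, Yamini, Priya.
Deepa is living and takes 1/12.
Yamini is living and takes 1/12.
Priya is living and takes 1/12.

Aarav 1/12; Bhavna 1/12; Deepa 1/12; Hemant 1/12; Ishita 1/4; Jayant 1/12; Lakshmi 1/12; Priya 1/12; Vikram 1/12; Yamini 1/12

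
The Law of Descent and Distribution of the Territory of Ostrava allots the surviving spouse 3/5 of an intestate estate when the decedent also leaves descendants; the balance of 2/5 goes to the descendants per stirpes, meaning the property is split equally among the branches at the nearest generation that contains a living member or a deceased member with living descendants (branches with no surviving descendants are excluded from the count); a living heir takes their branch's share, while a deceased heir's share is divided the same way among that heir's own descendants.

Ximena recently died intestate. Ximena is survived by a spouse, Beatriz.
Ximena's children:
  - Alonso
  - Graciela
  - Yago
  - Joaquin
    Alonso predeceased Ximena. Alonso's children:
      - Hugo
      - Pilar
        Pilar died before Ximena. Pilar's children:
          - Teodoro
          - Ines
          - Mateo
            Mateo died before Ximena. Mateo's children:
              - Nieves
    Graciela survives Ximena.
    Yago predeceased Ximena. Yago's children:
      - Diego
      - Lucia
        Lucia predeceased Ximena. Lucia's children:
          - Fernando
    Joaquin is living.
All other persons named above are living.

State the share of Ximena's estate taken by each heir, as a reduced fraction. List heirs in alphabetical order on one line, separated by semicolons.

Beatriz, as surviving spouse, takes 3/5.
The remaining 2/5 passes to Ximena's descendants per stirpes.
The 2/5 is divided into 4 equal shares of 1/10 among Alonso, Graciela, Yago, Joaquin.
Alonso predeceased; the 1/10 allotted to Alonso's branch passes to Alonso's issue by representation.
The 1/10 is divided into 2 equal shares of 1/20 among Hugo, Pilar.
Hugo is living and takes 1/20.
Pilar predeceased; the 1/20 allotted to Pilar's branch passes to Pilar's issue by representation.
The 1/20 is divided into 3 equal shares of 1/60 among Teodoro, Ines, Mateo.
Teodoro is living and takes 1/60.
Ines is living and takes 1/60.
Mateo predeceased; the 1/60 allotted to Mateo's branch passes to Mateo's issue by representation.
Nieves is the sole taker at this level and receives the full 1/60.
Graciela is living and takes 1/10.
Yago predeceased; the 1/10 allotted to Yago's branch passes to Yago's issue by representation.
The 1/10 is divided into 2 equal shares of 1/20 among Diego, Lucia.
Diego is living and takes 1/20.
Lucia predeceased; the 1/20 allotted to Lucia's branch passes to Lucia's issue by representation.
Fernando is the sole taker at this level and receives the full 1/20.
Joaquin is living and takes 1/10.

Beatriz 3/5; Diego 1/20; Fernando 1/20; Graciela 1/10; Hugo 1/20; Ines 1/60; Joaquin 1/10; Nieves 1/60; Teodoro 1/60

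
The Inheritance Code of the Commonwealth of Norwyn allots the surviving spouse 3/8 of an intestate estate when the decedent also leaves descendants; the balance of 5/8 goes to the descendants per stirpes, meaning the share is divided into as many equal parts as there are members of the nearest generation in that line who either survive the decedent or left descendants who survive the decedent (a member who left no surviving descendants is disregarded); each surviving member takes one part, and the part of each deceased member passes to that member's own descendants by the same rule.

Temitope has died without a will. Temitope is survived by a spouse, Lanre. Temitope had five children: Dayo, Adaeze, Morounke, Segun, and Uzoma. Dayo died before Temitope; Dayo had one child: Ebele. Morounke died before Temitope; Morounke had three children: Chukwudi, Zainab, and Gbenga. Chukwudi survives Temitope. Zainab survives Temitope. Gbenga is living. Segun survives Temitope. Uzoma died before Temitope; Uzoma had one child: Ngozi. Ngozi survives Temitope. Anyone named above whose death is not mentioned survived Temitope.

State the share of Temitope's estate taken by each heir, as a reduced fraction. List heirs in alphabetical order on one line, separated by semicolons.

Adaeze 1/8; Chukwudi 1/24; Ebele 1/8; Gbenga 1/24; Lanre 3/8; Ngozi 1/8; Segun 1/8; Zainab 1/24

Lanre, as surviving spouse, takes 3/8.
The remaining 5/8 passes to Temitope's descendants per stirpes.
The 5/8 is divided into 5 equal shares of 1/8 among Dayo, Adaeze, Morounke, Segun, Uzoma.
Dayo predeceased; the 1/8 allotted to Dayo's branch passes to Dayo's issue by representation.
Ebele is the sole taker at this level and receives the full 1/8.
Adaeze is living and takes 1/8.
Morounke predeceased; the 1/8 allotted to Morounke's branch passes to Morounke's issue by representation.
The 1/8 is divided into 3 equal shares of 1/24 among Chukwudi, Zainab, Gbenga.
Chukwudi is living and takes 1/24.
Zainab is living and takes 1/24.
Gbenga is living and takes 1/24.
Segun is living and takes 1/8.
Uzoma predeceased; the 1/8 allotted to Uzoma's branch passes to Uzoma's issue by representation.
Ngozi is the sole taker at this level and receives the full 1/8.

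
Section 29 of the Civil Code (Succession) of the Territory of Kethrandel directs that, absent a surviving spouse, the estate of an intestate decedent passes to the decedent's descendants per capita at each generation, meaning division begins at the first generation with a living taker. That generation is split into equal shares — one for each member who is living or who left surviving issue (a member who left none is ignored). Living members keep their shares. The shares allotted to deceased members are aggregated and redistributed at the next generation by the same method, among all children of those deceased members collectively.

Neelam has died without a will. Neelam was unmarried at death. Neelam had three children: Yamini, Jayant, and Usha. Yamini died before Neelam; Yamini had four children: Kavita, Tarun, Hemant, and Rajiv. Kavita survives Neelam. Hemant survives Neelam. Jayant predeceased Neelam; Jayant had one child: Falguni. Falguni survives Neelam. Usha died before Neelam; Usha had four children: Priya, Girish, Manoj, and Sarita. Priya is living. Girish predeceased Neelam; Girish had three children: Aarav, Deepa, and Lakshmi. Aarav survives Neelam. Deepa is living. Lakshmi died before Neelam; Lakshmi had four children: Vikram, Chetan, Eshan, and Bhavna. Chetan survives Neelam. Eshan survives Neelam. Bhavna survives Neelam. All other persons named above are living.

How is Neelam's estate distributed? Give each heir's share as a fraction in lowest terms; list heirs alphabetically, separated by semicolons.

Aarav 1/27; Bhavna 1/108; Chetan 1/108; Deepa 1/27; Eshan 1/108; Falguni 1/9; Hemant 1/9; Kavita 1/9; Manoj 1/9; Priya 1/9; Rajiv 1/9; Sarita 1/9; Tarun 1/9; Vikram 1/108

There is no surviving spouse, so the entire estate passes to Neelam's descendants per capita at each generation.
No one at generation 1 (Yamini, Jayant, Usha) is living; moving to the next generation.
At generation 2 (Kavita, Tarun, Hemant, Rajiv, Falguni, Priya, Girish, Manoj, Sarita) there are 9 shares of (1)/9 = 1/9 each.
Living: Kavita, Tarun, Hemant, Rajiv, Falguni, Priya, Manoj, and Sarita — each takes 1/9.
Deceased: Girish. That 1/9 share is carried to generation 3.
At generation 3 (Aarav, Deepa, Lakshmi) there are 3 shares of (1/9)/3 = 1/27 each.
Living: Aarav and Deepa — each takes 1/27.
Deceased: Lakshmi. That 1/27 share is carried to generation 4.
At generation 4 (Vikram, Chetan, Eshan, Bhavna) there are 4 shares of (1/27)/4 = 1/108 each.
Living: Vikram, Chetan, Eshan, and Bhavna — each takes 1/108.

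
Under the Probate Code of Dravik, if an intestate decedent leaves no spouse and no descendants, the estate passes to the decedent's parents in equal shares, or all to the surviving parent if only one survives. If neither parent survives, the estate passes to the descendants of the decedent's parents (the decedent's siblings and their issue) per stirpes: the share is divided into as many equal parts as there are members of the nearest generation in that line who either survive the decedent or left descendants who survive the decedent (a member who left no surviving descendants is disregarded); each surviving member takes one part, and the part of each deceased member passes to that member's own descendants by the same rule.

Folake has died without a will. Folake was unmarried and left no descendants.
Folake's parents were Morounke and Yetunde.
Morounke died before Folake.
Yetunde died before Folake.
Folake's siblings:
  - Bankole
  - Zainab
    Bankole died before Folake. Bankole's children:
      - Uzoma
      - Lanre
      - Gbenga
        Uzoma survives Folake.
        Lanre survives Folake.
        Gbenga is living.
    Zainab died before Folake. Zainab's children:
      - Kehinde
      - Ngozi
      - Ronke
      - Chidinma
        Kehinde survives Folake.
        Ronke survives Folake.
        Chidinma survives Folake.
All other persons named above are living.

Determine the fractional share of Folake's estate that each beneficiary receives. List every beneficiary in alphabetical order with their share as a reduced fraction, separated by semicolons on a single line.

Chidinma 1/8; Gbenga 1/6; Kehinde 1/8; Lanre 1/6; Ngozi 1/8; Ronke 1/8; Uzoma 1/6

Neither parent survives and there are no descendants, so the estate passes to Folake's siblings and their issue per stirpes.
The estate is divided into 2 equal shares of 1/2 among Bankole, Zainab.
Bankole predeceased; the 1/2 allotted to Bankole's branch passes to Bankole's issue by representation.
The 1/2 is divided into 3 equal shares of 1/6 among Uzoma, Lanre, Gbenga.
Uzoma is living and takes 1/6.
Lanre is living and takes 1/6.
Gbenga is living and takes 1/6.
Zainab predeceased; the 1/2 allotted to Zainab's branch passes to Zainab's issue by representation.
The 1/2 is divided into 4 equal shares of 1/8 among Kehinde, Ngozi, Ronke, Chidinma.
Kehinde is living and takes 1/8.
Ngozi is living and takes 1/8.
Ronke is living and takes 1/8.
Chidinma is living and takes 1/8.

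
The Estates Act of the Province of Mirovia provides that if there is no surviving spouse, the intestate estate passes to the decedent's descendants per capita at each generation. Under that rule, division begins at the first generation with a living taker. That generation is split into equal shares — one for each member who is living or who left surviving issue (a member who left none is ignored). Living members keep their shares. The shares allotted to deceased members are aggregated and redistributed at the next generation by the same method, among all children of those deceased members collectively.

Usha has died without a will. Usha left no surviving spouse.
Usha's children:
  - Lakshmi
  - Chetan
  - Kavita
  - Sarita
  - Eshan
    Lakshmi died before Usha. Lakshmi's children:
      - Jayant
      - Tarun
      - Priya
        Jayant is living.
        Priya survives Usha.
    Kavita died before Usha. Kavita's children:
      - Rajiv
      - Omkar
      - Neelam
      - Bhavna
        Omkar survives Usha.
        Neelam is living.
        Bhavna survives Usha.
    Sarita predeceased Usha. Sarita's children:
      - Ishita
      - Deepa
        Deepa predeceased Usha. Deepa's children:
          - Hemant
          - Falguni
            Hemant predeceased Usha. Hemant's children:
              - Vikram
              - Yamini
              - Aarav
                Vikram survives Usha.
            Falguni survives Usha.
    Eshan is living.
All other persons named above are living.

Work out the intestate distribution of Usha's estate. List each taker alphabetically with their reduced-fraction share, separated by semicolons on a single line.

Aarav 1/90; Bhavna 1/15; Chetan 1/5; Eshan 1/5; Falguni 1/30; Ishita 1/15; Jayant 1/15; Neelam 1/15; Omkar 1/15; Priya 1/15; Rajiv 1/15; Tarun 1/15; Vikram 1/90; Yamini 1/90

There is no surviving spouse, so the entire estate passes to Usha's descendants per capita at each generation.
At generation 1 (Lakshmi, Chetan, Kavita, Sarita, Eshan) there are 5 shares of (1)/5 = 1/5 each.
Living: Chetan and Eshan — each takes 1/5.
Deceased: Lakshmi, Kavita, and Sarita. Their combined 3/5 is pooled and carried to generation 2.
At generation 2 (Jayant, Tarun, Priya, Rajiv, Omkar, Neelam, Bhavna, Ishita, Deepa) there are 9 shares of (3/5)/9 = 1/15 each.
Living: Jayant, Tarun, Priya, Rajiv, Omkar, Neelam, Bhavna, and Ishita — each takes 1/15.
Deceased: Deepa. That 1/15 share is carried to generation 3.
At generation 3 (Hemant, Falguni) there are 2 shares of (1/15)/2 = 1/30 each.
Living: Falguni — each takes 1/30.
Deceased: Hemant. That 1/30 share is carried to generation 4.
At generation 4 (Vikram, Yamini, Aarav) there are 3 shares of (1/30)/3 = 1/90 each.
Living: Vikram, Yamini, and Aarav — each takes 1/90.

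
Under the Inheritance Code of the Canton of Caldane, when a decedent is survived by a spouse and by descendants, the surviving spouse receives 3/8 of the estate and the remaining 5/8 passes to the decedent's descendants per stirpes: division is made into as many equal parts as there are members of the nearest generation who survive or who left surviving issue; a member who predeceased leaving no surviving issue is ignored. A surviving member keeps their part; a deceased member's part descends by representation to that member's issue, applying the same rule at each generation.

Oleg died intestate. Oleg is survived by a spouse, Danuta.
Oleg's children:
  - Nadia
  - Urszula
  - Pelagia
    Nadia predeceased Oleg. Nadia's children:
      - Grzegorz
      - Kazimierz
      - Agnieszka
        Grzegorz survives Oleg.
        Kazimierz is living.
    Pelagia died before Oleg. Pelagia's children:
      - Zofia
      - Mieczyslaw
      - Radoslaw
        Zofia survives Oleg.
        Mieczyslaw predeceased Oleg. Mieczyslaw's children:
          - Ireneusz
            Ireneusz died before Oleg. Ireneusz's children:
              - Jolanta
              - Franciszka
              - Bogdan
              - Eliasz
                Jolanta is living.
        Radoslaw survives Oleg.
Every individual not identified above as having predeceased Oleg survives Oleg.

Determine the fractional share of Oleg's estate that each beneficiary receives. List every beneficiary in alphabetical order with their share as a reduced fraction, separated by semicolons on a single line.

Agnieszka 5/72; Bogdan 5/288; Danuta 3/8; Eliasz 5/288; Franciszka 5/288; Grzegorz 5/72; Jolanta 5/288; Kazimierz 5/72; Radoslaw 5/72; Urszula 5/24; Zofia 5/72

Danuta, as surviving spouse, takes 3/8.
The remaining 5/8 passes to Oleg's descendants per stirpes.
The 5/8 is divided into 3 equal shares of 5/24 among Nadia, Urszula, Pelagia.
Nadia predeceased; the 5/24 allotted to Nadia's branch passes to Nadia's issue by representation.
The 5/24 is divided into 3 equal shares of 5/72 among Grzegorz, Kazimierz, Agnieszka.
Grzegorz is living and takes 5/72.
Kazimierz is living and takes 5/72.
Agnieszka is living and takes 5/72.
Urszula is living and takes 5/24.
Pelagia predeceased; the 5/24 allotted to Pelagia's branch passes to Pelagia's issue by representation.
The 5/24 is divided into 3 equal shares of 5/72 among Zofia, Mieczyslaw, Radoslaw.
Zofia is living and takes 5/72.
Mieczyslaw predeceased; the 5/72 allotted to Mieczyslaw's branch passes to Mieczyslaw's issue by representation.
Ireneusz's line is the sole branch at this level, so the full 5/72 passes to Ireneusz's issue by representation.
The 5/72 is divided into 4 equal shares of 5/288 among Jolanta, Franciszka, Bogdan, Eliasz.
Jolanta is living and takes 5/288.
Franciszka is living and takes 5/288.
Bogdan is living and takes 5/288.
Eliasz is living and takes 5/288.
Radoslaw is living and takes 5/72.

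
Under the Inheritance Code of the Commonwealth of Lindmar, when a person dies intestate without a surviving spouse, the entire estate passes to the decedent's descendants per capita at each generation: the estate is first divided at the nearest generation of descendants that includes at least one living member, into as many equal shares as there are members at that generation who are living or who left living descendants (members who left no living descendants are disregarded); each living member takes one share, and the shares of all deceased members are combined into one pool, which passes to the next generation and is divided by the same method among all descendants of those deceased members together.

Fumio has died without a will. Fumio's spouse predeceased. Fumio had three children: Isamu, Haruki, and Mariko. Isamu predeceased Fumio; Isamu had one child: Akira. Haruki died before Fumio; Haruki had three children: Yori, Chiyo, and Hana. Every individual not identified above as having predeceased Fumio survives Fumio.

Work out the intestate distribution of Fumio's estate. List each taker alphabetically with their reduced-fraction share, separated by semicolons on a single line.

There is no surviving spouse, so the entire estate passes to Fumio's descendants per capita at each generation.
At generation 1 (Isamu, Haruki, Mariko) there are 3 shares of (1)/3 = 1/3 each.
Living: Mariko — each takes 1/3.
Deceased: Isamu and Haruki. Their combined 2/3 is pooled and carried to generation 2.
At generation 2 (Akira, Yori, Chiyo, Hana) there are 4 shares of (2/3)/4 = 1/6 each.
Living: Akira, Yori, Chiyo, and Hana — each takes 1/6.

Akira 1/6; Chiyo 1/6; Hana 1/6; Mariko 1/3; Yori 1/6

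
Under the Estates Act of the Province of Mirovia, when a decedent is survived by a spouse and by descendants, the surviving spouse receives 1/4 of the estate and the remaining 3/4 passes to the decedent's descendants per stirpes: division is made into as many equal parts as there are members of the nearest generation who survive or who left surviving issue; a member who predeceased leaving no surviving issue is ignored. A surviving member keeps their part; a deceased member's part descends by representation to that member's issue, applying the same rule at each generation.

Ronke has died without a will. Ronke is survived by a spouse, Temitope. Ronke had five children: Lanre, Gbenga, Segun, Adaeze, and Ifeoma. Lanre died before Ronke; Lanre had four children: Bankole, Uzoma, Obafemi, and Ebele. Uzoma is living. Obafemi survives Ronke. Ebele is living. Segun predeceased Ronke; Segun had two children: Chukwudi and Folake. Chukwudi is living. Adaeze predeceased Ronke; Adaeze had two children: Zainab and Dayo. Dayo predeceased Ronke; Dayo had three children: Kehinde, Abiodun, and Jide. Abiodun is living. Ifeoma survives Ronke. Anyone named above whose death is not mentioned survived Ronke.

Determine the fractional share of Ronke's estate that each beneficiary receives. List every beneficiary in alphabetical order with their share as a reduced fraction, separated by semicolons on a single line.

Abiodun 1/40; Bankole 3/80; Chukwudi 3/40; Ebele 3/80; Folake 3/40; Gbenga 3/20; Ifeoma 3/20; Jide 1/40; Kehinde 1/40; Obafemi 3/80; Temitope 1/4; Uzoma 3/80; Zainab 3/40

Temitope, as surviving spouse, takes 1/4.
The remaining 3/4 passes to Ronke's descendants per stirpes.
The 3/4 is divided into 5 equal shares of 3/20 among Lanre, Gbenga, Segun, Adaeze, Ifeoma.
Lanre predeceased; the 3/20 allotted to Lanre's branch passes to Lanre's issue by representation.
The 3/20 is divided into 4 equal shares of 3/80 among Bankole, Uzoma, Obafemi, Ebele.
Bankole is living and takes 3/80.
Uzoma is living and takes 3/80.
Obafemi is living and takes 3/80.
Ebele is living and takes 3/80.
Gbenga is living and takes 3/20.
Segun predeceased; the 3/20 allotted to Segun's branch passes to Segun's issue by representation.
The 3/20 is divided into 2 equal shares of 3/40 among Chukwudi, Folake.
Chukwudi is living and takes 3/40.
Folake is living and takes 3/40.
Adaeze predeceased; the 3/20 allotted to Adaeze's branch passes to Adaeze's issue by representation.
The 3/20 is divided into 2 equal shares of 3/40 among Zainab, Dayo.
Zainab is living and takes 3/40.
Dayo predeceased; the 3/40 allotted to Dayo's branch passes to Dayo's issue by representation.
The 3/40 is divided into 3 equal shares of 1/40 among Kehinde, Abiodun, Jide.
Kehinde is living and takes 1/40.
Abiodun is living and takes 1/40.
Jide is living and takes 1/40.
Ifeoma is living and takes 3/20.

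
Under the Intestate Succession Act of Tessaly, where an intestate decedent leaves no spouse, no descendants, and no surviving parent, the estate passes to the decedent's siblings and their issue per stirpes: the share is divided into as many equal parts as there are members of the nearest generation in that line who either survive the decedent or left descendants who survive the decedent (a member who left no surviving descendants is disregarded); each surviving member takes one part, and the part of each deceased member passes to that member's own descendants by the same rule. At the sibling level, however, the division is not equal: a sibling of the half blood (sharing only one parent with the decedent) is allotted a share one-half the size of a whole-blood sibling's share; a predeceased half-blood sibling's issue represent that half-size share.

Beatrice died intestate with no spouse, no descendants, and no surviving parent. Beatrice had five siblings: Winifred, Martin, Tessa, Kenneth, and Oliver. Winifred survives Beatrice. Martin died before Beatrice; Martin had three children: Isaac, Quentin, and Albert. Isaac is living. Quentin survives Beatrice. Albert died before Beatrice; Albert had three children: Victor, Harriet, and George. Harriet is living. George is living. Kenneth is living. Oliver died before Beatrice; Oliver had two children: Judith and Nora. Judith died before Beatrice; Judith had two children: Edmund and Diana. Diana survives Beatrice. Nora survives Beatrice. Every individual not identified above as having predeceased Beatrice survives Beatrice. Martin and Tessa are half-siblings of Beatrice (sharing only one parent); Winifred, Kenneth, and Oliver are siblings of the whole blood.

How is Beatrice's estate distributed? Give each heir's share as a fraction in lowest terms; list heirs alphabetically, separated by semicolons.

Diana 1/16; Edmund 1/16; George 1/72; Harriet 1/72; Isaac 1/24; Kenneth 1/4; Nora 1/8; Quentin 1/24; Tessa 1/8; Victor 1/72; Winifred 1/4

No spouse, descendants, or parent survives, so the estate passes to Beatrice's siblings per stirpes.
Half-blood siblings count for one-half the weight of whole-blood siblings at the initial division.
Dividing 1 in proportion to weights (total weight 4): Winifred (weight 1) → 1/4; Martin (weight 1/2) → 1/8; Tessa (weight 1/2) → 1/8; Kenneth (weight 1) → 1/4; Oliver (weight 1) → 1/4.
Winifred is living and takes 1/4.
Martin predeceased; the 1/8 allotted to Martin's branch passes to Martin's issue by representation.
The 1/8 is divided into 3 equal shares of 1/24 among Isaac, Quentin, Albert.
Isaac is living and takes 1/24.
Quentin is living and takes 1/24.
Albert predeceased; the 1/24 allotted to Albert's branch passes to Albert's issue by representation.
The 1/24 is divided into 3 equal shares of 1/72 among Victor, Harriet, George.
Victor is living and takes 1/72.
Harriet is living and takes 1/72.
George is living and takes 1/72.
Tessa is living and takes 1/8.
Kenneth is living and takes 1/4.
Oliver predeceased; the 1/4 allotted to Oliver's branch passes to Oliver's issue by representation.
The 1/4 is divided into 2 equal shares of 1/8 among Judith, Nora.
Judith predeceased; the 1/8 allotted to Judith's branch passes to Judith's issue by representation.
The 1/8 is divided into 2 equal shares of 1/16 among Edmund, Diana.
Edmund is living and takes 1/16.
Diana is living and takes 1/16.
Nora is living and takes 1/8.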